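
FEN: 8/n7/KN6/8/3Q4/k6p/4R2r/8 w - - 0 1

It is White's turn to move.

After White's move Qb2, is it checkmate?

After Qb2: black king on a3; in check: yes, from the white queen on b2.
King squares — a2: attacked by Qb2; b2: attacked by Re2; b3: attacked by Qb2; a4: attacked by Nb6; b4: attacked by Qb2.
Black has no legal moves → checkmate.

yes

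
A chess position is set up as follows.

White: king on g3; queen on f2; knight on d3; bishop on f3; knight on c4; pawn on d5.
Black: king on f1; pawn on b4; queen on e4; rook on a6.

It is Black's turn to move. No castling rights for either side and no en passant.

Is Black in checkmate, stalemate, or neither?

Black to move; black king on f1.
In check: yes, from the white queen on f2.
King squares — e1: attacked by Qf2; g1: attacked by Qf2; e2: attacked by Qf2; f2: attacked by Nd3; g2: attacked by Qf2.
Legal moves for Black: none.
In check with no legal moves → checkmate.

checkmate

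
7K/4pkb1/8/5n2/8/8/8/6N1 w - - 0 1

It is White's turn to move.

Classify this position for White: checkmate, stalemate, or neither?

White to move; white king on h8.
In check: yes, from the black bishop on g7.
King squares — g7: attacked by Nf5; h7: available; g8: attacked by Kf7.
Legal moves for White: Kh7.
White is in check but has 1 legal move → neither.

neither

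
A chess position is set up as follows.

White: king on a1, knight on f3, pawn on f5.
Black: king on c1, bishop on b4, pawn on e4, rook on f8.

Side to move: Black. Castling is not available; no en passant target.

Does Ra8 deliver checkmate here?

yes

After Ra8: white king on a1; in check: yes, from the black rook on a8.
King squares — b1: attacked by Kc1; a2: attacked by Ra8; b2: attacked by Kc1.
White has no legal moves → checkmate.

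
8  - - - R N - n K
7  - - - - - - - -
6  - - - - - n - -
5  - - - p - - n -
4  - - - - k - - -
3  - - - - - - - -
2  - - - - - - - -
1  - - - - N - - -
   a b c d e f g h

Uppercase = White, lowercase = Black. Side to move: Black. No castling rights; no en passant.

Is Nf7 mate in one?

no

After Nf7: white king on h8; in check: yes, from the black knight on f7.
White has 1 legal reply: Kg7.
In check but a legal move exists → not checkmate.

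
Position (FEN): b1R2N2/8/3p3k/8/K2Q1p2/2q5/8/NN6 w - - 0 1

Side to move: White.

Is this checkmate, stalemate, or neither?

neither

White to move; white king on a4.
In check: no.
Legal moves for White include: Nh7, Nd7, Ng6, Ne6, Re8, Rd8, Rb8, Rxa8, Rc7, Rc6, Rc5, Rc4, Rxc3, Qh8+, Qg7+, Qa7, Qf6+, Qxd6+, ... (list truncated; more exist).
White has legal moves and is not in check → neither.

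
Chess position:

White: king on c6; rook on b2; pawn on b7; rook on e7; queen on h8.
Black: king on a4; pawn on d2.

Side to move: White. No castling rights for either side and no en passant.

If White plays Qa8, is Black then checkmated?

yes

After Qa8: black king on a4; in check: yes, from the white queen on a8.
King squares — a3: attacked by Qa8; b3: attacked by Rb2; b4: attacked by Rb2; a5: attacked by Qa8; b5: attacked by Rb2.
Black has no legal moves → checkmate.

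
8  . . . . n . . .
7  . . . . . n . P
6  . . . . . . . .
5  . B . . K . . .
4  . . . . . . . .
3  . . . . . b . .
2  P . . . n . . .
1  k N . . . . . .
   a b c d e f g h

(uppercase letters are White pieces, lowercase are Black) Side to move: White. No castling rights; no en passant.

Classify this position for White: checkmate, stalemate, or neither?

White to move; white king on e5.
In check: yes, from the black knight on f7.
Legal moves for White: Ke6, Kf5.
White is in check but has 2 legal moves → neither.

neither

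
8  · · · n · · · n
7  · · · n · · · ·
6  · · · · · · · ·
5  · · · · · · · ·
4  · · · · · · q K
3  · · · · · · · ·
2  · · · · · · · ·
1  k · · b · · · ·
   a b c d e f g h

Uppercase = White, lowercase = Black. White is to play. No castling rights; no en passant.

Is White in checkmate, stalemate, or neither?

White to move; white king on h4.
In check: yes, from the black queen on g4.
King squares — g3: attacked by Qg4; h3: attacked by Qg4; g4: attacked by Bd1; g5: attacked by Qg4; h5: attacked by Qg4.
Legal moves for White: none.
In check with no legal moves → checkmate.

checkmate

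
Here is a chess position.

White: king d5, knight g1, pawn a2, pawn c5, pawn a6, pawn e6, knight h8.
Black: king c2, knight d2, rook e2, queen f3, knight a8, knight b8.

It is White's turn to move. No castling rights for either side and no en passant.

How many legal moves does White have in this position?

3

White to move; king on d5.
In check: yes, from the black queen on f3.
Legal moves: Kd6, Kd4, Nxf3.
Count: 3.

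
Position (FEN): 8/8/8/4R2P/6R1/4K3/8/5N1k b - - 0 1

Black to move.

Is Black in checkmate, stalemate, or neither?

Black to move; black king on h1.
In check: no.
King squares — g1: attacked by Rg4; g2: attacked by Rg4; h2: attacked by Nf1.
Legal moves for Black: none.
Not in check and no legal moves → stalemate.

stalemate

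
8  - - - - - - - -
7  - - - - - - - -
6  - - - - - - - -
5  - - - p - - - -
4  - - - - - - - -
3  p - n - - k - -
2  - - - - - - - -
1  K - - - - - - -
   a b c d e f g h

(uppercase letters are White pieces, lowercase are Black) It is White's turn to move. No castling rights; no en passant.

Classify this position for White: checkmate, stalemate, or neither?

stalemate

White to move; white king on a1.
In check: no.
King squares — b1: attacked by Nc3; a2: attacked by Nc3; b2: attacked by Pa3.
Legal moves for White: none.
Not in check and no legal moves → stalemate.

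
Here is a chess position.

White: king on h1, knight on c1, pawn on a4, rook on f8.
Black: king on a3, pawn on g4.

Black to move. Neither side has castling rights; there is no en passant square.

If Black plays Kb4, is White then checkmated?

After Kb4: white king on h1; in check: no.
White is not in check, so this cannot be checkmate.

no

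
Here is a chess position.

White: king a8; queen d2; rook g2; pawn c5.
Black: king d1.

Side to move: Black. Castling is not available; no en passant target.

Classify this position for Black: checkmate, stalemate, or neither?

checkmate

Black to move; black king on d1.
In check: yes, from the white queen on d2.
King squares — c1: attacked by Qd2; e1: attacked by Qd2; c2: attacked by Qd2; d2: attacked by Rg2; e2: attacked by Qd2.
Legal moves for Black: none.
In check with no legal moves → checkmate.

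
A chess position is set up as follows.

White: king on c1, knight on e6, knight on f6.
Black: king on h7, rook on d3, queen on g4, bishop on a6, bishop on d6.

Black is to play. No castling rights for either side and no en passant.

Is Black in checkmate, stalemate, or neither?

neither

Black to move; black king on h7.
In check: yes, from the white knight on f6.
King squares — g6: available; h6: available; g7: attacked by Ne6; g8: attacked by Nf6; h8: available.
Legal moves for Black: Kh8, Kh6, Kg6.
Black is in check but has 3 legal moves → neither.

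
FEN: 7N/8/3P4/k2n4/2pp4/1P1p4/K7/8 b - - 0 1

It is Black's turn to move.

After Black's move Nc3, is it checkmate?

no

After Nc3: white king on a2; in check: yes, from the black knight on c3.
White has 3 legal replies: Ka3, Kb2, Ka1.
In check but a legal move exists → not checkmate.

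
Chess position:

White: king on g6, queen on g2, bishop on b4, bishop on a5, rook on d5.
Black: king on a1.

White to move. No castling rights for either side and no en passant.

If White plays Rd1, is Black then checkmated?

yes

After Rd1: black king on a1; in check: yes, from the white rook on d1.
King squares — b1: attacked by Rd1; a2: attacked by Qg2; b2: attacked by Qg2.
Black has no legal moves → checkmate.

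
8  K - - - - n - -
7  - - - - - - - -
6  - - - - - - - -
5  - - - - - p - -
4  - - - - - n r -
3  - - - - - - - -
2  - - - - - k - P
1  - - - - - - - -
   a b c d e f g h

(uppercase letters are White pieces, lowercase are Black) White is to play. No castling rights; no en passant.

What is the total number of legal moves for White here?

5

White to move; king on a8.
In check: no.
Legal moves: Kb8, Kb7, Ka7, h3, h4.
Count: 5.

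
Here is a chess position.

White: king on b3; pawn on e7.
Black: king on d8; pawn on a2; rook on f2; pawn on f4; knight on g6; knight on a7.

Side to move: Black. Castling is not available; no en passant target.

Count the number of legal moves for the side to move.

Black to move; king on d8.
In check: yes, from the white pawn on e7.
Legal moves: Ke8, Kc8, Kxe7, Kd7, Kc7, Nxe7.
Count: 6.

6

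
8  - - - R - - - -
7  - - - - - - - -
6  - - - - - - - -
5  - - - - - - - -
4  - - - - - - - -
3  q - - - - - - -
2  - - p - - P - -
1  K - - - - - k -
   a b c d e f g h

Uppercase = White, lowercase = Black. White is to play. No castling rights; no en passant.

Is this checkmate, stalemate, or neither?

checkmate

White to move; white king on a1.
In check: yes, from the black queen on a3.
King squares — b1: attacked by Pc2; a2: attacked by Qa3; b2: attacked by Qa3.
Legal moves for White: none.
In check with no legal moves → checkmate.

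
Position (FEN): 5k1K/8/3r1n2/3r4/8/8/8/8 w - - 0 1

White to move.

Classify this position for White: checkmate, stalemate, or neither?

White to move; white king on h8.
In check: no.
King squares — g7: attacked by Kf8; h7: attacked by Nf6; g8: attacked by Nf6.
Legal moves for White: none.
Not in check and no legal moves → stalemate.

stalemate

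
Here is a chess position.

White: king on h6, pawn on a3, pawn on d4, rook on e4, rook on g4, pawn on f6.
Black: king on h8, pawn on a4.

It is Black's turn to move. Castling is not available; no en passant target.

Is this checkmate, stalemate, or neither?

stalemate

Black to move; black king on h8.
In check: no.
King squares — g7: attacked by Rg4; h7: attacked by Kh6; g8: attacked by Rg4.
Legal moves for Black: none.
Not in check and no legal moves → stalemate.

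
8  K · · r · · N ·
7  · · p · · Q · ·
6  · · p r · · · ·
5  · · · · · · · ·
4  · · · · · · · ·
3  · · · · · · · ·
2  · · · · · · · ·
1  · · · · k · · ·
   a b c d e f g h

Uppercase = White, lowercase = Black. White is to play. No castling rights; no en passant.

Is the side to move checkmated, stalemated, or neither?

White to move; white king on a8.
In check: yes, from the black rook on d8.
King squares — a7: available; b7: available; b8: attacked by Rd8.
Legal moves for White: Kb7, Ka7.
White is in check but has 2 legal moves → neither.

neither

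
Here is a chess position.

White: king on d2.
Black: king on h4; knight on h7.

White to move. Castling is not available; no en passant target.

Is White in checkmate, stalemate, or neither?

White to move; white king on d2.
In check: no.
Legal moves for White: Ke3, Kd3, Kc3, Ke2, Kc2, Ke1, Kd1, Kc1.
White has 8 legal moves and is not in check → neither.

neither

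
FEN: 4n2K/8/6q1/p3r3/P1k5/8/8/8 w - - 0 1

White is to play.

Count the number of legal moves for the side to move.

White to move; king on h8.
In check: no.
Legal moves: none.
Count: 0.

0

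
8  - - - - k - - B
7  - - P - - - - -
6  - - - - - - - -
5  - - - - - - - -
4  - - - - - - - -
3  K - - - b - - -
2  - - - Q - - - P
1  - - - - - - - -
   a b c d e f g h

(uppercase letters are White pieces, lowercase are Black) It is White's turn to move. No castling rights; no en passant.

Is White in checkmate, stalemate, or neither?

White to move; white king on a3.
In check: no.
Legal moves for White include: Bg7, Bf6, Be5, Bd4, Bc3, Bb2, Ba1, Kb4, Ka4, Kb3, Kb2, Ka2, Qd8+, Qd7+, Qd6, Qd5, Qa5, Qd4, ... (list truncated; more exist).
White has legal moves and is not in check → neither.

neither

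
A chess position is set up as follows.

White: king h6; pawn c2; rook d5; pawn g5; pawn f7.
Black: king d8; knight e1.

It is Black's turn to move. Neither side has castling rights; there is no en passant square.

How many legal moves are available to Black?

Black to move; king on d8.
In check: yes, from the white rook on d5.
Legal moves: Kc8, Ke7, Kc7.
Count: 3.

3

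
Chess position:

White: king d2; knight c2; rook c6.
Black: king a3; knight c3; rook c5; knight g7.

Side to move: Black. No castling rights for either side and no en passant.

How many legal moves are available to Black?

Black to move; king on a3.
In check: yes, from the white knight on c2.
Legal moves: Ka4, Kb3, Kb2, Ka2.
Count: 4.

4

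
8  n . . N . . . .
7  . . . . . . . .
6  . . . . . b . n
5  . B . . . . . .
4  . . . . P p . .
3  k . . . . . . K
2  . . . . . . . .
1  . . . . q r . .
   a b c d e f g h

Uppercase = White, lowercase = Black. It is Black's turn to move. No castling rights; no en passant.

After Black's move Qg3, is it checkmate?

yes

After Qg3: white king on h3; in check: yes, from the black queen on g3.
King squares — g2: attacked by Qg3; h2: attacked by Qg3; g3: attacked by Pf4; g4: attacked by Qg3; h4: attacked by Qg3.
White has no legal moves → checkmate.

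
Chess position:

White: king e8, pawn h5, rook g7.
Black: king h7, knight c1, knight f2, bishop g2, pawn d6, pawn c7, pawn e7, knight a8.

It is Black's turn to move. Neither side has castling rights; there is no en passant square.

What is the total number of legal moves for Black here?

Black to move; king on h7.
In check: yes, from the white rook on g7.
Legal moves: Kh8, Kxg7, Kh6.
Count: 3.

3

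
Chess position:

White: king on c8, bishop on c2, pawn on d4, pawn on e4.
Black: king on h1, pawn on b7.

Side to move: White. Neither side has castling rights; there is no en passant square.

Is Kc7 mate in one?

After Kc7: black king on h1; in check: no.
Black is not in check, so this cannot be checkmate.

no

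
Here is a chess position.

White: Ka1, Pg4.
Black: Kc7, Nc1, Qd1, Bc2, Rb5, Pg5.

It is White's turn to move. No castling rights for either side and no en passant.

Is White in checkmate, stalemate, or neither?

stalemate

White to move; white king on a1.
In check: no.
King squares — b1: attacked by Bc2; a2: attacked by Nc1; b2: attacked by Rb5.
Legal moves for White: none.
Not in check and no legal moves → stalemate.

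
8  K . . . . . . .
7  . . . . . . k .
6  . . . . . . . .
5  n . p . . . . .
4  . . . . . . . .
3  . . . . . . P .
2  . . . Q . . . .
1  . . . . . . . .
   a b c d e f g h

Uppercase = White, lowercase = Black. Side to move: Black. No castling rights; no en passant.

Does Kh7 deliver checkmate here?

no

After Kh7: white king on a8; in check: no.
White is not in check, so this cannot be checkmate.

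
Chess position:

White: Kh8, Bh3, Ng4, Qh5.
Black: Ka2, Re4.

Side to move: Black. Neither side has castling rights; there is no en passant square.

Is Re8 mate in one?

no

After Re8: white king on h8; in check: yes, from the black rook on e8.
White has 3 legal replies: Kh7, Kg7, Qxe8.
In check but a legal move exists → not checkmate.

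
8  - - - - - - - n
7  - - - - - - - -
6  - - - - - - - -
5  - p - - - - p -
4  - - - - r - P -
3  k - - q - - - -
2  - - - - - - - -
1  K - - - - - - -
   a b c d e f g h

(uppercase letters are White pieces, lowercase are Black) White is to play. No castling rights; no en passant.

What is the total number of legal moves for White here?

White to move; king on a1.
In check: no.
Legal moves: none.
Count: 0.

0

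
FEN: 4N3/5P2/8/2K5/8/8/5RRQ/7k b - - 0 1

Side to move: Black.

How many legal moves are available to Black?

Black to move; king on h1.
In check: yes, from the white queen on h2.
Legal moves: none.
Count: 0.

0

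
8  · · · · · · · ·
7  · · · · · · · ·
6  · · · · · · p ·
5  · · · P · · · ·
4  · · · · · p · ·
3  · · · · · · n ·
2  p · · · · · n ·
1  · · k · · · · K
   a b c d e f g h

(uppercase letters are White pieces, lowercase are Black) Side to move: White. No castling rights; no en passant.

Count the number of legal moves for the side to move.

3

White to move; king on h1.
In check: yes, from the black knight on g3.
Legal moves: Kh2, Kxg2, Kg1.
Count: 3.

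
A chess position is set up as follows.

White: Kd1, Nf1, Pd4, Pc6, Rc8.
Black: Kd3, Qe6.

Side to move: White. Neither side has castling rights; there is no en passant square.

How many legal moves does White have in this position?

White to move; king on d1.
In check: no.
Legal moves: Rh8, Rg8, Rf8, Re8, Rd8, Rb8, Ra8, Rc7, Ng3, Ne3, Nh2, Nd2, Kc1, c7, d5.
Count: 15.

15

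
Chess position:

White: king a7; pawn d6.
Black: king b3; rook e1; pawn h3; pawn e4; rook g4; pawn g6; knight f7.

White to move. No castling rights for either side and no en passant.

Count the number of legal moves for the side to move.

6

White to move; king on a7.
In check: no.
Legal moves: Kb8, Ka8, Kb7, Kb6, Ka6, d7.
Count: 6.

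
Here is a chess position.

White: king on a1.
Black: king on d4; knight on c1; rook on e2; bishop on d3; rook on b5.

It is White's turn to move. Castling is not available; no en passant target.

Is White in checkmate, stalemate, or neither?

stalemate

White to move; white king on a1.
In check: no.
King squares — b1: attacked by Bd3; a2: attacked by Nc1; b2: attacked by Re2.
Legal moves for White: none.
Not in check and no legal moves → stalemate.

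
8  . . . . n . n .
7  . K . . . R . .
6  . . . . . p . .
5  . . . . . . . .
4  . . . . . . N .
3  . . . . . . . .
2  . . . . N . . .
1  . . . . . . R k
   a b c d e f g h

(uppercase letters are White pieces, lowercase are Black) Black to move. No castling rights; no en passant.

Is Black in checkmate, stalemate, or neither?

checkmate

Black to move; black king on h1.
In check: yes, from the white rook on g1.
King squares — g1: attacked by Ne2; g2: attacked by Rg1; h2: attacked by Ng4.
Legal moves for Black: none.
In check with no legal moves → checkmate.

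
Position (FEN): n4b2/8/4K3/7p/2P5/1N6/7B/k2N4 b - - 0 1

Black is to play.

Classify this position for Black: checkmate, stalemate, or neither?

neither

Black to move; black king on a1.
In check: yes, from the white knight on b3.
King squares — b1: available; a2: available; b2: attacked by Nd1.
Legal moves for Black: Ka2, Kb1.
Black is in check but has 2 legal moves → neither.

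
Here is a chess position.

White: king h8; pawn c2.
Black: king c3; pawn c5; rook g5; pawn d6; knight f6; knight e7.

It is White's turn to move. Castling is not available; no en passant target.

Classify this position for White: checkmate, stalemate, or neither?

White to move; white king on h8.
In check: no.
King squares — g7: attacked by Rg5; h7: attacked by Nf6; g8: attacked by Rg5.
Legal moves for White: none.
Not in check and no legal moves → stalemate.

stalemate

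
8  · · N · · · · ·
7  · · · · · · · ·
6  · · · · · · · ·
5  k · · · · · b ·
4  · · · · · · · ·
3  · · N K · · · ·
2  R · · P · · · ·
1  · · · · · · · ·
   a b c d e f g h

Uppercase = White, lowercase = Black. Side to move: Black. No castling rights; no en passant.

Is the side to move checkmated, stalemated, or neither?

Black to move; black king on a5.
In check: yes, from the white rook on a2.
Legal moves for Black: Kb4.
Black is in check but has 1 legal move → neither.

neither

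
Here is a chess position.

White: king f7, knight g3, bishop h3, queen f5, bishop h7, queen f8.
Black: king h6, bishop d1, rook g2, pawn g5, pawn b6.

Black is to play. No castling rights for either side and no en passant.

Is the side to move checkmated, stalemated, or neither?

checkmate

Black to move; black king on h6.
In check: yes, from the white queen on f8.
King squares — g5: own pawn; h5: attacked by Ng3; g6: attacked by Qf5; g7: attacked by Kf7; h7: attacked by Qf5.
Legal moves for Black: none.
In check with no legal moves → checkmate.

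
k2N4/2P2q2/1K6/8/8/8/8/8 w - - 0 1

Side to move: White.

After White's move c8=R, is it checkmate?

yes

After c8=R: black king on a8; in check: yes, from the white rook on c8.
King squares — a7: attacked by Kb6; b7: attacked by Kb6; b8: attacked by Rc8.
Black has no legal moves → checkmate.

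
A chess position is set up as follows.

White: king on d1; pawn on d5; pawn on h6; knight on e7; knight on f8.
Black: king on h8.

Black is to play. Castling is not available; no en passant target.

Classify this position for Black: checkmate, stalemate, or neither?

Black to move; black king on h8.
In check: no.
King squares — g7: attacked by Ph6; h7: attacked by Nf8; g8: attacked by Ne7.
Legal moves for Black: none.
Not in check and no legal moves → stalemate.

stalemate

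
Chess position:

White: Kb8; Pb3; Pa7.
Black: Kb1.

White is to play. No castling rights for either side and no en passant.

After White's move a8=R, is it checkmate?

After a8=R: black king on b1; in check: no.
Black is not in check, so this cannot be checkmate.

no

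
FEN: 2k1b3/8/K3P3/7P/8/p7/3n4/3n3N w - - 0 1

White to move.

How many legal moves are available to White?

White to move; king on a6.
In check: no.
Legal moves: Ka7, Kb6, Ka5, Ng3, Nf2, e7, h6.
Count: 7.

7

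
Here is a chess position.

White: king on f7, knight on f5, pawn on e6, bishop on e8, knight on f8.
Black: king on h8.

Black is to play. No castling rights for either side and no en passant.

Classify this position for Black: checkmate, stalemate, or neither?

Black to move; black king on h8.
In check: no.
King squares — g7: attacked by Nf5; h7: attacked by Nf8; g8: attacked by Kf7.
Legal moves for Black: none.
Not in check and no legal moves → stalemate.

stalemate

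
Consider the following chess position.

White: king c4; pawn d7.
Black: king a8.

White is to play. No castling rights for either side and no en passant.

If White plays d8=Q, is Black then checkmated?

After d8=Q: black king on a8; in check: yes, from the white queen on d8.
Black has 2 legal replies: Kb7, Ka7.
In check but a legal move exists → not checkmate.

no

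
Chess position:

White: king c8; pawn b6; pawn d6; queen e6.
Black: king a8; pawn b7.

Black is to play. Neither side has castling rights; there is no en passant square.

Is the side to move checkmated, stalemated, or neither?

Black to move; black king on a8.
In check: no.
King squares — a7: attacked by Pb6; b7: own pawn; b8: attacked by Kc8.
Legal moves for Black: none.
Not in check and no legal moves → stalemate.

stalemate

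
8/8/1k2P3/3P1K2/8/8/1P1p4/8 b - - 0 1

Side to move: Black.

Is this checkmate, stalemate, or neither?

Black to move; black king on b6.
In check: no.
Legal moves for Black: Kc7, Kb7, Ka7, Ka6, Kc5, Kb5, Ka5, d1=Q, d1=R, d1=B, d1=N.
Black has 11 legal moves and is not in check → neither.

neither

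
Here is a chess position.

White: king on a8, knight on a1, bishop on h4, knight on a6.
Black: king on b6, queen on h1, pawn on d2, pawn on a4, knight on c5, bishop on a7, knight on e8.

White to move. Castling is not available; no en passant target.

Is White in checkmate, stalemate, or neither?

checkmate

White to move; white king on a8.
In check: yes, from the black queen on h1.
King squares — a7: attacked by Kb6; b7: attacked by Qh1; b8: attacked by Ba7.
Legal moves for White: none.
In check with no legal moves → checkmate.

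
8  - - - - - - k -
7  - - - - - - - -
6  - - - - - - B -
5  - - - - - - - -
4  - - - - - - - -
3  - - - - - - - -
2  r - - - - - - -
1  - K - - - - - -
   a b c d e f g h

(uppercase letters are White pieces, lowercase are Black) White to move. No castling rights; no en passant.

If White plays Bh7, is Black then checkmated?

no

After Bh7: black king on g8; in check: yes, from the white bishop on h7.
Black has 5 legal replies: Kh8, Kf8, Kxh7, Kg7, Kf7.
In check but a legal move exists → not checkmate.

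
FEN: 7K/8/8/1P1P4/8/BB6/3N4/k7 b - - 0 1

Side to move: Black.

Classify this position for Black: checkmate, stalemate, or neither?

Black to move; black king on a1.
In check: no.
King squares — b1: attacked by Nd2; a2: attacked by Bb3; b2: attacked by Ba3.
Legal moves for Black: none.
Not in check and no legal moves → stalemate.

stalemate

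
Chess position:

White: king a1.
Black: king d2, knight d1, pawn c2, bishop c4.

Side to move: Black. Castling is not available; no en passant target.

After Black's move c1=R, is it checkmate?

yes

After c1=R: white king on a1; in check: yes, from the black rook on c1.
King squares — b1: attacked by Rc1; a2: attacked by Bc4; b2: attacked by Nd1.
White has no legal moves → checkmate.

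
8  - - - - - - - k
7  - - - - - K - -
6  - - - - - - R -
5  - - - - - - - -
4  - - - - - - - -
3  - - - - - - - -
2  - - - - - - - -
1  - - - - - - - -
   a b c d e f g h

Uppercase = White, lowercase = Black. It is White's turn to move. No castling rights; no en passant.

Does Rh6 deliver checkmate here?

After Rh6: black king on h8; in check: yes, from the white rook on h6.
King squares — g7: attacked by Kf7; h7: attacked by Rh6; g8: attacked by Kf7.
Black has no legal moves → checkmate.

yes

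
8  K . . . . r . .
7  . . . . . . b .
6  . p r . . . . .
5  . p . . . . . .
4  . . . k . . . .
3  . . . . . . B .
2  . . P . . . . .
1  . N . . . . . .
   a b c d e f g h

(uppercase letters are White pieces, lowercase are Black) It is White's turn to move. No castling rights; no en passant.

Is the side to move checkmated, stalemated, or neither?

neither

White to move; white king on a8.
In check: yes, from the black rook on f8.
Legal moves for White: Kb7, Ka7, Bb8.
White is in check but has 3 legal moves → neither.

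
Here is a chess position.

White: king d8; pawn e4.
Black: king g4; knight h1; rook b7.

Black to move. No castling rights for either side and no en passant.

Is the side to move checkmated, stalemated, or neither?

neither

Black to move; black king on g4.
In check: no.
Legal moves for Black include: Rb8+, Rh7, Rg7, Rf7, Re7, Rd7+, Rc7, Ra7, Rb6, Rb5, Rb4, Rb3, Rb2, Rb1, Kh5, Kg5, Kh4, Kf4, ... (list truncated; more exist).
Black has legal moves and is not in check → neither.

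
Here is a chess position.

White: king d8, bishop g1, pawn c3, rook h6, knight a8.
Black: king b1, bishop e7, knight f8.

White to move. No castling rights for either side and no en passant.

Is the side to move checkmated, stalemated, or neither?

White to move; white king on d8.
In check: yes, from the black bishop on e7.
King squares — c7: available; d7: attacked by Nf8; e7: available; c8: available; e8: available.
Legal moves for White: Ke8, Kc8, Kxe7, Kc7.
White is in check but has 4 legal moves → neither.

neither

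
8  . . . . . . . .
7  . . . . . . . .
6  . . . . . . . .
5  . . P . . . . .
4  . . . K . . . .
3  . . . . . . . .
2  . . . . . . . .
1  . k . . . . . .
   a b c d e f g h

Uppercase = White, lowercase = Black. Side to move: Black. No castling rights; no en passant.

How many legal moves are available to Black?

Black to move; king on b1.
In check: no.
Legal moves: Kc2, Kb2, Ka2, Kc1, Ka1.
Count: 5.

5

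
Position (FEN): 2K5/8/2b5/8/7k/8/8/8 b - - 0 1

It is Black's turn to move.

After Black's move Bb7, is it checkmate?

no

After Bb7: white king on c8; in check: yes, from the black bishop on b7.
White has 5 legal replies: Kd8, Kb8, Kd7, Kc7, Kxb7.
In check but a legal move exists → not checkmate.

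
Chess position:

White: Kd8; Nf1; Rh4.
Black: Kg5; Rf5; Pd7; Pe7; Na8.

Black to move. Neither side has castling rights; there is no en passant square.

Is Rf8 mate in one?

After Rf8: white king on d8; in check: yes, from the black rook on f8.
White has 2 legal replies: Kxe7, Kxd7.
In check but a legal move exists → not checkmate.

no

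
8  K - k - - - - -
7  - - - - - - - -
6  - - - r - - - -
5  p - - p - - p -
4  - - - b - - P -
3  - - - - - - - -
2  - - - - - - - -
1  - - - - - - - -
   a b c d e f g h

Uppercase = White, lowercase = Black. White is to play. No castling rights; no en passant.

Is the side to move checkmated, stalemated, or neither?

stalemate

White to move; white king on a8.
In check: no.
King squares — a7: attacked by Bd4; b7: attacked by Kc8; b8: attacked by Kc8.
Legal moves for White: none.
Not in check and no legal moves → stalemate.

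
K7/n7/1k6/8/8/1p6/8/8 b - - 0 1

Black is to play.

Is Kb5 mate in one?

no

After Kb5: white king on a8; in check: no.
White is not in check, so this cannot be checkmate.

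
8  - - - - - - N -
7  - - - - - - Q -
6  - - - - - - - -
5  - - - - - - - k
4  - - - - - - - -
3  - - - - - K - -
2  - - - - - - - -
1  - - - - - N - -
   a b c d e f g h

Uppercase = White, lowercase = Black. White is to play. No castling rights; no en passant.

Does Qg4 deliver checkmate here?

yes

After Qg4: black king on h5; in check: yes, from the white queen on g4.
King squares — g4: attacked by Kf3; h4: attacked by Qg4; g5: attacked by Qg4; g6: attacked by Qg4; h6: attacked by Ng8.
Black has no legal moves → checkmate.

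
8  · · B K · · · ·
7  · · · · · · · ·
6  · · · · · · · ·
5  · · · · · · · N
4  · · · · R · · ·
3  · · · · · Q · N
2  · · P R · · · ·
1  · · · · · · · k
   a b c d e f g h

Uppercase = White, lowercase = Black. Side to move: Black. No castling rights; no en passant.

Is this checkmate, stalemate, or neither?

Black to move; black king on h1.
In check: yes, from the white queen on f3.
King squares — g1: attacked by Nh3; g2: attacked by Rd2; h2: attacked by Rd2.
Legal moves for Black: none.
In check with no legal moves → checkmate.

checkmate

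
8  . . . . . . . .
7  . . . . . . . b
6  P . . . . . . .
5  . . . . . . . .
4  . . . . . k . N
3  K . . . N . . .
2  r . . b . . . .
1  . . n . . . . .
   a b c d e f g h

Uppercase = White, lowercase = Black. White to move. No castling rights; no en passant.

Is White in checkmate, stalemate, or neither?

White to move; white king on a3.
In check: yes, from the black rook on a2.
King squares — a2: attacked by Nc1; b2: attacked by Ra2; b3: attacked by Nc1; a4: attacked by Ra2; b4: attacked by Bd2.
Legal moves for White: none.
In check with no legal moves → checkmate.

checkmate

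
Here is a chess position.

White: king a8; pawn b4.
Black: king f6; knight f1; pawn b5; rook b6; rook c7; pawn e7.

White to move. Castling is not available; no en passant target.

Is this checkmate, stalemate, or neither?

White to move; white king on a8.
In check: no.
King squares — a7: attacked by Rc7; b7: attacked by Rb6; b8: attacked by Rb6.
Legal moves for White: none.
Not in check and no legal moves → stalemate.

stalemate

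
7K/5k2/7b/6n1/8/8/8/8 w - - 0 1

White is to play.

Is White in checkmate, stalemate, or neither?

stalemate

White to move; white king on h8.
In check: no.
King squares — g7: attacked by Bh6; h7: attacked by Ng5; g8: attacked by Kf7.
Legal moves for White: none.
Not in check and no legal moves → stalemate.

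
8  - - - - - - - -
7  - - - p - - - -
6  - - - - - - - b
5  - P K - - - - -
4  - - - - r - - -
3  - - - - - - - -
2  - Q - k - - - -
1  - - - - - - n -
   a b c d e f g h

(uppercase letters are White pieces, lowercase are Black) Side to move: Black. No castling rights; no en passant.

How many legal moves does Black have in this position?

Black to move; king on d2.
In check: yes, from the white queen on b2.
Legal moves: Ke3, Kd3, Ke1, Kd1.
Count: 4.

4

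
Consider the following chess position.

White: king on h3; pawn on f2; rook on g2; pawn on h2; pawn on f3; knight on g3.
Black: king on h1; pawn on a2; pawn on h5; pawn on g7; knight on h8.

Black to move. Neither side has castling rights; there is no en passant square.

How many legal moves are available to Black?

0

Black to move; king on h1.
In check: yes, from the white knight on g3.
Legal moves: none.
Count: 0.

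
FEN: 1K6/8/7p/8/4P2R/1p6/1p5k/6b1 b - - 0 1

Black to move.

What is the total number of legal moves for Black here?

Black to move; king on h2.
In check: yes, from the white rook on h4.
Legal moves: Kg3, Kg2.
Count: 2.

2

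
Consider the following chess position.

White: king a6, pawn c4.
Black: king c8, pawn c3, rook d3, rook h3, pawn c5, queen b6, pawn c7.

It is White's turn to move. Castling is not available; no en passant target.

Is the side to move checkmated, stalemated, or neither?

White to move; white king on a6.
In check: yes, from the black queen on b6.
King squares — a5: attacked by Qb6; b5: attacked by Qb6; b6: attacked by Pc7; a7: attacked by Qb6; b7: attacked by Qb6.
Legal moves for White: none.
In check with no legal moves → checkmate.

checkmate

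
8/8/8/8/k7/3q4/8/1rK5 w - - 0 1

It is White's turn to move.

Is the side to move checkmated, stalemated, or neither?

checkmate

White to move; white king on c1.
In check: yes, from the black rook on b1.
King squares — b1: attacked by Qd3; d1: attacked by Rb1; b2: attacked by Rb1; c2: attacked by Qd3; d2: attacked by Qd3.
Legal moves for White: none.
In check with no legal moves → checkmate.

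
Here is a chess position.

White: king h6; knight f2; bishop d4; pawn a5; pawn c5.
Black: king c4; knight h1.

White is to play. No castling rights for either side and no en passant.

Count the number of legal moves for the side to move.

21

White to move; king on h6.
In check: no.
Legal moves: Kh7, Kg7, Kg6, Kh5, Kg5, Bh8, Bg7, Bf6, Be5, Be3, Bc3, Bb2, Ba1, Ng4, Ne4, Nh3, Nd3, Nxh1, Nd1, c6, a6.
Count: 21.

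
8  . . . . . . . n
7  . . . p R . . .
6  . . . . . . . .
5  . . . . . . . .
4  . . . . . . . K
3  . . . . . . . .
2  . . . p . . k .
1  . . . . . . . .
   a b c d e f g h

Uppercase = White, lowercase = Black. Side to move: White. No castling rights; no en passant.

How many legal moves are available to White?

14

White to move; king on h4.
In check: no.
Legal moves: Re8, Rh7, Rg7+, Rf7, Rxd7, Re6, Re5, Re4, Re3, Re2+, Re1, Kh5, Kg5, Kg4.
Count: 14.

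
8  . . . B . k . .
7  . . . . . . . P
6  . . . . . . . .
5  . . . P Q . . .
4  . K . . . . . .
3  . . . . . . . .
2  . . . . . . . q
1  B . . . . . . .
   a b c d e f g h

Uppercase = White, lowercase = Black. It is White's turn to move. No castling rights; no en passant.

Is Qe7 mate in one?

After Qe7: black king on f8; in check: yes, from the white queen on e7.
King squares — e7: attacked by Bd8; f7: attacked by Qe7; g7: attacked by Ba1; e8: attacked by Qe7; g8: attacked by Ph7.
Black has no legal moves → checkmate.

yes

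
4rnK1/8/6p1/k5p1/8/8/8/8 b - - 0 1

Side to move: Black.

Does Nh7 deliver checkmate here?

no

After Nh7: white king on g8; in check: yes, from the black rook on e8.
White has 3 legal replies: Kxh7, Kg7, Kf7.
In check but a legal move exists → not checkmate.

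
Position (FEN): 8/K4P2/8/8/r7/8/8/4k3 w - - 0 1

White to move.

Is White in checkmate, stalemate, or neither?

White to move; white king on a7.
In check: yes, from the black rook on a4.
Legal moves for White: Kb8, Kb7, Kb6.
White is in check but has 3 legal moves → neither.

neither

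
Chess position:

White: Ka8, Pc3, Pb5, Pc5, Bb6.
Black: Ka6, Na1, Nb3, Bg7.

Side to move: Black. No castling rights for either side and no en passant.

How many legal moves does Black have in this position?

Black to move; king on a6.
In check: yes, from the white pawn on b5.
Legal moves: Kxb5.
Count: 1.

1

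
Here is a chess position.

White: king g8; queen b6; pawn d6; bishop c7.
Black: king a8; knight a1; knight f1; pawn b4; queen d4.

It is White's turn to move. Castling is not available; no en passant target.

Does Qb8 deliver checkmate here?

yes

After Qb8: black king on a8; in check: yes, from the white queen on b8.
King squares — a7: attacked by Qb8; b7: attacked by Qb8; b8: attacked by Bc7.
Black has no legal moves → checkmate.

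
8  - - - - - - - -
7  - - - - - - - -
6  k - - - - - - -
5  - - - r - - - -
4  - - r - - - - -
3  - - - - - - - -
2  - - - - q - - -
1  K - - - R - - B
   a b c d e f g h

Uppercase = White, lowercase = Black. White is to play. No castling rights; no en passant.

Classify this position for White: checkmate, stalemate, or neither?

neither

White to move; white king on a1.
In check: no.
Legal moves for White: Bxd5, Be4, Bf3, Bg2, Rxe2, Rg1, Rf1, Rd1, Rc1, Rb1, Kb1.
White has 11 legal moves and is not in check → neither.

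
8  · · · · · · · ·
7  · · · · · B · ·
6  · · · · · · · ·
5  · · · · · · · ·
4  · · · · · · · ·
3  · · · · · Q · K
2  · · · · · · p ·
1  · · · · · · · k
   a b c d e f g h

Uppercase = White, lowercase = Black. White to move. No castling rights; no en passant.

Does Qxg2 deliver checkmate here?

yes

After Qxg2: black king on h1; in check: yes, from the white queen on g2.
King squares — g1: attacked by Qg2; g2: attacked by Kh3; h2: attacked by Qg2.
Black has no legal moves → checkmate.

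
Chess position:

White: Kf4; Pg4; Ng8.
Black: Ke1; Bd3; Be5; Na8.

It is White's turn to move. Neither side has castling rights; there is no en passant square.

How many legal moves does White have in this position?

4

White to move; king on f4.
In check: yes, from the black bishop on e5.
Legal moves: Kg5, Kxe5, Kf3, Ke3.
Count: 4.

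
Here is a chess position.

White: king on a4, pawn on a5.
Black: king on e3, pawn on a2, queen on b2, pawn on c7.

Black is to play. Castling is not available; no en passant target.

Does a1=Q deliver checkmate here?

After a1=Q: white king on a4; in check: yes, from the black queen on a1.
King squares — a3: attacked by Qa1; b3: attacked by Qb2; b4: attacked by Qb2; a5: own pawn; b5: attacked by Qb2.
White has no legal moves → checkmate.

yes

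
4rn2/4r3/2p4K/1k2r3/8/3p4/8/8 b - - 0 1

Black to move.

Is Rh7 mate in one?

yes

After Rh7: white king on h6; in check: yes, from the black rook on h7.
King squares — g5: attacked by Re5; h5: attacked by Re5; g6: attacked by Nf8; g7: attacked by Rh7; h7: attacked by Nf8.
White has no legal moves → checkmate.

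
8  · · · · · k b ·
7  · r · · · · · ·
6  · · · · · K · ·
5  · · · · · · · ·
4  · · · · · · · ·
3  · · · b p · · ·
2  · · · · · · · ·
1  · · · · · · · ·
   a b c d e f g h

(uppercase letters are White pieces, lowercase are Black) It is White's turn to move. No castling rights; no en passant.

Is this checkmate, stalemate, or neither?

neither

White to move; white king on f6.
In check: no.
Legal moves for White: Kg5, Ke5.
White has 2 legal moves and is not in check → neither.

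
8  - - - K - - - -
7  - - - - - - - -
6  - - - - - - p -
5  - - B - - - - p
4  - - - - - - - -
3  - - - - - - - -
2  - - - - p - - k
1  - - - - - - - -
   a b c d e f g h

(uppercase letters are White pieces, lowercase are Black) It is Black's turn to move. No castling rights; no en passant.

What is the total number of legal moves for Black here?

Black to move; king on h2.
In check: no.
Legal moves: Kh3, Kg3, Kg2, Kh1, g5, h4, e1=Q, e1=R, e1=B, e1=N.
Count: 10.

10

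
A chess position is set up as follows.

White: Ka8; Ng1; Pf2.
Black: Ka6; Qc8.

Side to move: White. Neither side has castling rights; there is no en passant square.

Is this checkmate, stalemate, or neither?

checkmate

White to move; white king on a8.
In check: yes, from the black queen on c8.
King squares — a7: attacked by Ka6; b7: attacked by Ka6; b8: attacked by Qc8.
Legal moves for White: none.
In check with no legal moves → checkmate.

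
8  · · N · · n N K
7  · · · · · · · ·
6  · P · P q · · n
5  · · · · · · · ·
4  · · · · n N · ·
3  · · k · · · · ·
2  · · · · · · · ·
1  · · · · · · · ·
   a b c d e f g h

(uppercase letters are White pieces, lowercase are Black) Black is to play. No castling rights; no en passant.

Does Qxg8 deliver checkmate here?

After Qxg8: white king on h8; in check: yes, from the black queen on g8.
King squares — g7: attacked by Qg8; h7: attacked by Nf8; g8: attacked by Nh6.
White has no legal moves → checkmate.

yes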